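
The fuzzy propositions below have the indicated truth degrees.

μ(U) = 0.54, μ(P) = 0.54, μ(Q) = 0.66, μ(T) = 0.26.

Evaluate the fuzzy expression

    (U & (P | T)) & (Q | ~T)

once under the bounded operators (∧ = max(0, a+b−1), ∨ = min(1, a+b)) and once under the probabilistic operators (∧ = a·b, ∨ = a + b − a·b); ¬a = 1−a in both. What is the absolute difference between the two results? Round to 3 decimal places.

Under bounded:
  P | T = min(1, a+b) on (0.54, 0.26) = 0.80
  U & (P | T) = max(0, a+b−1) on (0.54, 0.80) = 0.34
  ~T = 1 − 0.26 = 0.74
  Q | ~T = min(1, a+b) on (0.66, 0.74) = 1.00
  (U & (P | T)) & (Q | ~T) = max(0, a+b−1) on (0.34, 1.00) = 0.34
  → value = 0.3400
Under probabilistic:
  P | T = a + b − a·b on (0.5400, 0.2600) = 0.6596
  U & (P | T) = a·b on (0.5400, 0.6596) = 0.3562
  ~T = 1 − 0.2600 = 0.7400
  Q | ~T = a + b − a·b on (0.6600, 0.7400) = 0.9116
  (U & (P | T)) & (Q | ~T) = a·b on (0.3562, 0.9116) = 0.3247
  → value = 0.3247
|0.3400 − 0.3247| = 0.015

0.015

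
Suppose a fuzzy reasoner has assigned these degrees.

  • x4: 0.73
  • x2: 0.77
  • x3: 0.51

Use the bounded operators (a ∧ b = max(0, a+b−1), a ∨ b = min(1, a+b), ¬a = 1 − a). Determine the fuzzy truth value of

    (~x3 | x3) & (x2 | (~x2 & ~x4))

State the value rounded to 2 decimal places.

~x3 = 1 − 0.51 = 0.49
~x3 | x3 = min(1, a+b) on (0.49, 0.51) = 1.00
~x2 = 1 − 0.77 = 0.23
~x4 = 1 − 0.73 = 0.27
~x2 & ~x4 = max(0, a+b−1) on (0.23, 0.27) = 0.00
x2 | (~x2 & ~x4) = min(1, a+b) on (0.77, 0.00) = 0.77
(~x3 | x3) & (x2 | (~x2 & ~x4)) = max(0, a+b−1) on (1.00, 0.77) = 0.77

0.77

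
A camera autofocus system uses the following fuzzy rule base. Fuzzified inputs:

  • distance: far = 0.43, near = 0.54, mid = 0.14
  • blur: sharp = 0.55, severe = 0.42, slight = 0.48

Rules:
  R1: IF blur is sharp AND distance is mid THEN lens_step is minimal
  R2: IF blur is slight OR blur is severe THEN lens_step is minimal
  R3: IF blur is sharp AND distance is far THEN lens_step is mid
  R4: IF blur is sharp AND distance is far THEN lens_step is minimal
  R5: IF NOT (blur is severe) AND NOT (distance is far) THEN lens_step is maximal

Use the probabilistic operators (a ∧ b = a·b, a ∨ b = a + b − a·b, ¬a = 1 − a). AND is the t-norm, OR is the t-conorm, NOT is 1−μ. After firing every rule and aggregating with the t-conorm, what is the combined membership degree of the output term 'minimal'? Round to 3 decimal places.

0.787

R1: sharp=0.55, mid=0.14; AND[a·b] → w = 0.0770
R2: slight=0.48, severe=0.42; OR[a + b − a·b] → w = 0.6984
R3: sharp=0.55, far=0.43; AND[a·b] → w = 0.2365
R4: sharp=0.55, far=0.43; AND[a·b] → w = 0.2365
R5: ¬severe=1−0.42=0.58, ¬far=1−0.43=0.57; AND[a·b] → w = 0.3306
Rules with consequent 'minimal': {R1, R2, R4} → strengths 0.0770, 0.6984, 0.2365
Aggregate via t-conorm [a + b − a·b]: 0.7875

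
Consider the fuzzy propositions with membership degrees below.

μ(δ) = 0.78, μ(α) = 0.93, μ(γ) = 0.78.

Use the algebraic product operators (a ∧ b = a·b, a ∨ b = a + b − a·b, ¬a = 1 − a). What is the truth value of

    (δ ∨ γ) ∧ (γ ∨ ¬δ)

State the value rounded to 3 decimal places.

0.788

δ ∨ γ = a + b − a·b on (0.7800, 0.7800) = 0.9516
¬δ = 1 − 0.7800 = 0.2200
γ ∨ ¬δ = a + b − a·b on (0.7800, 0.2200) = 0.8284
(δ ∨ γ) ∧ (γ ∨ ¬δ) = a·b on (0.9516, 0.8284) = 0.7883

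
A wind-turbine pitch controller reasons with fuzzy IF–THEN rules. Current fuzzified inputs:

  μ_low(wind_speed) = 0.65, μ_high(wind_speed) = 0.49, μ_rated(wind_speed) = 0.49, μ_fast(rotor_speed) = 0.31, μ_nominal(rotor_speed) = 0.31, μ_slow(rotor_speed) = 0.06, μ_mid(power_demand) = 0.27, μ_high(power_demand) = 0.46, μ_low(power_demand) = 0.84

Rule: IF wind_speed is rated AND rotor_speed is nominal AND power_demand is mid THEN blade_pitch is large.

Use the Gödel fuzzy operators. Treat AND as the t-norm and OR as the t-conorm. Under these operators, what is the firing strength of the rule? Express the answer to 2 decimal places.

0.27

firing strength: rated=0.49, nominal=0.31, mid=0.27; AND[min(a, b)] → w = 0.27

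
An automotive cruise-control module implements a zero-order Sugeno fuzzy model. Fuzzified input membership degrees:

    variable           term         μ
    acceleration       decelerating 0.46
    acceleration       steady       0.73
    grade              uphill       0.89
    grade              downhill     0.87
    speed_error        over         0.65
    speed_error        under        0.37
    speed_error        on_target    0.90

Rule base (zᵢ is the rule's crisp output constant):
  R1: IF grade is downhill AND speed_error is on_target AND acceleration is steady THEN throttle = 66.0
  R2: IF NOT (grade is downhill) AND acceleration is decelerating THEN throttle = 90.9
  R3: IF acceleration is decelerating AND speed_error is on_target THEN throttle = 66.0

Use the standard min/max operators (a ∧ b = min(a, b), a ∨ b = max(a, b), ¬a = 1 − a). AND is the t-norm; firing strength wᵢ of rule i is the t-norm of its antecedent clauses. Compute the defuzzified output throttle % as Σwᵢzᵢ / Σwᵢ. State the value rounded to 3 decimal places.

R1 (z=66.0): downhill=0.87, on_target=0.90, steady=0.73; AND[min(a, b)] → w = 0.73
R2 (z=90.9): ¬downhill=1−0.87=0.13, decelerating=0.46; AND[min(a, b)] → w = 0.13
R3 (z=66.0): decelerating=0.46, on_target=0.90; AND[min(a, b)] → w = 0.46
Weighted average = (0.73·66.0 + 0.13·90.9 + 0.46·66.0) / (0.73 + 0.13 + 0.46)
  = 90.3570 / 1.3200 = 68.452

68.452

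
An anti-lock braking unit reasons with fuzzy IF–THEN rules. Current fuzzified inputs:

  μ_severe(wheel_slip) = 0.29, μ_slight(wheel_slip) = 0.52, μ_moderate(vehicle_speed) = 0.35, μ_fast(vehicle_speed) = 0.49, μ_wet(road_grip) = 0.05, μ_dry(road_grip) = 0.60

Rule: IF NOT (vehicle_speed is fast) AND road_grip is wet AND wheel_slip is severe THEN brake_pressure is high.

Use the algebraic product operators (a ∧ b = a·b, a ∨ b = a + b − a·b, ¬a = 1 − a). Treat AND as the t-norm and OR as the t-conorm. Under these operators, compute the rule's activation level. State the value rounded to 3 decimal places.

0.007

firing strength: ¬fast=1−0.49=0.51, wet=0.05, severe=0.29; AND[a·b] → w = 0.0074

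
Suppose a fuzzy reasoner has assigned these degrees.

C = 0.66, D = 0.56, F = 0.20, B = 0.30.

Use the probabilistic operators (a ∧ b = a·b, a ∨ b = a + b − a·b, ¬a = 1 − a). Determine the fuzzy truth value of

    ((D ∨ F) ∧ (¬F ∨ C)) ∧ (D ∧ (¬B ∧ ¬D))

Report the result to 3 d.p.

D ∨ F = a + b − a·b on (0.5600, 0.2000) = 0.6480
¬F = 1 − 0.2000 = 0.8000
¬F ∨ C = a + b − a·b on (0.8000, 0.6600) = 0.9320
(D ∨ F) ∧ (¬F ∨ C) = a·b on (0.6480, 0.9320) = 0.6039
¬B = 1 − 0.3000 = 0.7000
¬D = 1 − 0.5600 = 0.4400
¬B ∧ ¬D = a·b on (0.7000, 0.4400) = 0.3080
D ∧ (¬B ∧ ¬D) = a·b on (0.5600, 0.3080) = 0.1725
((D ∨ F) ∧ (¬F ∨ C)) ∧ (D ∧ (¬B ∧ ¬D)) = a·b on (0.6039, 0.1725) = 0.1042

0.104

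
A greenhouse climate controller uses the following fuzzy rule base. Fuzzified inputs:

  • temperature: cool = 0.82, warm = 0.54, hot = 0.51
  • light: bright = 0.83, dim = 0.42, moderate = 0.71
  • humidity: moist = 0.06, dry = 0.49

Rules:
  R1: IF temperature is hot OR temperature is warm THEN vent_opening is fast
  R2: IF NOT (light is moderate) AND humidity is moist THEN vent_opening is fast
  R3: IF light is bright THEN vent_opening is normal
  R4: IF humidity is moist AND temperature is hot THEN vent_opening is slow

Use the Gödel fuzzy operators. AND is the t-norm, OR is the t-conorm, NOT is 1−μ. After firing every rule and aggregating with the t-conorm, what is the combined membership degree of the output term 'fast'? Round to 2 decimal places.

0.54

R1: hot=0.51, warm=0.54; OR[max(a, b)] → w = 0.54
R2: ¬moderate=1−0.71=0.29, moist=0.06; AND[min(a, b)] → w = 0.06
R3: bright=0.83 → w = 0.83
R4: moist=0.06, hot=0.51; AND[min(a, b)] → w = 0.06
Rules with consequent 'fast': {R1, R2} → strengths 0.54, 0.06
Aggregate via t-conorm [max(a, b)]: 0.54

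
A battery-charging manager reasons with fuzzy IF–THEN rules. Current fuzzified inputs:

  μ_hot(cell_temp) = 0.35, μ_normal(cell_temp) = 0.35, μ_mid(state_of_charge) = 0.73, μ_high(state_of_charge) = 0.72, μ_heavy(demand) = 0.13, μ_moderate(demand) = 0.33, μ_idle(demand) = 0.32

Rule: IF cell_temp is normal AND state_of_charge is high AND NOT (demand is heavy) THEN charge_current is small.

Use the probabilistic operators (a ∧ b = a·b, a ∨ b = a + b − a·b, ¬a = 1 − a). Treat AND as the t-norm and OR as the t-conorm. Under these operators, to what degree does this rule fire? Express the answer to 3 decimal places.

firing strength: normal=0.35, high=0.72, ¬heavy=1−0.13=0.87; AND[a·b] → w = 0.2192

0.219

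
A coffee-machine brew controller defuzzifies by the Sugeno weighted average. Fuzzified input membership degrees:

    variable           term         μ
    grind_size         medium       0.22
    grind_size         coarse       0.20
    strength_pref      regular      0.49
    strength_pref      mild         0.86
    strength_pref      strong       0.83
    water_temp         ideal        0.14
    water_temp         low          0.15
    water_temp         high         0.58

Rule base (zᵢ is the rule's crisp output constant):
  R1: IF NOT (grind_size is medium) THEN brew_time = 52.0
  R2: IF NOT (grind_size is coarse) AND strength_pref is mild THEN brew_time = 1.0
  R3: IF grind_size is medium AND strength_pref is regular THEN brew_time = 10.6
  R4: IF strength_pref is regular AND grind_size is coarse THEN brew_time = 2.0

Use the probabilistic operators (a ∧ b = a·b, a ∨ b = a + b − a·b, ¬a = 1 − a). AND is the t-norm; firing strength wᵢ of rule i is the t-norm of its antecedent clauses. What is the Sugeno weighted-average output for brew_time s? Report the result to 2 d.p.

25.44

R1 (z=52.0): ¬medium=1−0.22=0.78 → w = 0.7800
R2 (z=1.0): ¬coarse=1−0.20=0.80, mild=0.86; AND[a·b] → w = 0.6880
R3 (z=10.6): medium=0.22, regular=0.49; AND[a·b] → w = 0.1078
R4 (z=2.0): regular=0.49, coarse=0.20; AND[a·b] → w = 0.0980
Weighted average = (0.7800·52.0 + 0.6880·1.0 + 0.1078·10.6 + 0.0980·2.0) / (0.7800 + 0.6880 + 0.1078 + 0.0980)
  = 42.5867 / 1.6738 = 25.44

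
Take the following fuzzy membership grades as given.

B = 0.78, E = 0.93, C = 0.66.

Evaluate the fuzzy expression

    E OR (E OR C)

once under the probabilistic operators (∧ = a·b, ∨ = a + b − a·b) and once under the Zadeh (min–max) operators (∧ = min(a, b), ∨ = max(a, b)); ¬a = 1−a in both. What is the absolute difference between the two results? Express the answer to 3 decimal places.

0.068

Under probabilistic:
  E OR C = a + b − a·b on (0.9300, 0.6600) = 0.9762
  E OR (E OR C) = a + b − a·b on (0.9300, 0.9762) = 0.9983
  → value = 0.9983
Under Zadeh (min–max):
  E OR C = max(a, b) on (0.93, 0.66) = 0.93
  E OR (E OR C) = max(a, b) on (0.93, 0.93) = 0.93
  → value = 0.9300
|0.9983 − 0.9300| = 0.068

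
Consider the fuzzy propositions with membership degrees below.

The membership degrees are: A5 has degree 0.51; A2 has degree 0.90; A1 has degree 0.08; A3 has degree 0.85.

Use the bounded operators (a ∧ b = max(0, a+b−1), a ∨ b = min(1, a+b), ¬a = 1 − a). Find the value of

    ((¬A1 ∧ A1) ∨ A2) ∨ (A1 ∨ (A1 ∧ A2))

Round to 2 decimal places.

0.98

¬A1 = 1 − 0.08 = 0.92
¬A1 ∧ A1 = max(0, a+b−1) on (0.92, 0.08) = 0.00
(¬A1 ∧ A1) ∨ A2 = min(1, a+b) on (0.00, 0.90) = 0.90
A1 ∧ A2 = max(0, a+b−1) on (0.08, 0.90) = 0.00
A1 ∨ (A1 ∧ A2) = min(1, a+b) on (0.08, 0.00) = 0.08
((¬A1 ∧ A1) ∨ A2) ∨ (A1 ∨ (A1 ∧ A2)) = min(1, a+b) on (0.90, 0.08) = 0.98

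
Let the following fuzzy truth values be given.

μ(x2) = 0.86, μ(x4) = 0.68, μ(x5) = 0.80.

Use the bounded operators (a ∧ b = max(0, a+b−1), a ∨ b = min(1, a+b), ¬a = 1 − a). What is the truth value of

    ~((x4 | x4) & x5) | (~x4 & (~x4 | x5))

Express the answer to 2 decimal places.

x4 | x4 = min(1, a+b) on (0.68, 0.68) = 1.00
(x4 | x4) & x5 = max(0, a+b−1) on (1.00, 0.80) = 0.80
~((x4 | x4) & x5) = 1 − 0.80 = 0.20
~x4 = 1 − 0.68 = 0.32
~x4 = 1 − 0.68 = 0.32
~x4 | x5 = min(1, a+b) on (0.32, 0.80) = 1.00
~x4 & (~x4 | x5) = max(0, a+b−1) on (0.32, 1.00) = 0.32
~((x4 | x4) & x5) | (~x4 & (~x4 | x5)) = min(1, a+b) on (0.20, 0.32) = 0.52

0.52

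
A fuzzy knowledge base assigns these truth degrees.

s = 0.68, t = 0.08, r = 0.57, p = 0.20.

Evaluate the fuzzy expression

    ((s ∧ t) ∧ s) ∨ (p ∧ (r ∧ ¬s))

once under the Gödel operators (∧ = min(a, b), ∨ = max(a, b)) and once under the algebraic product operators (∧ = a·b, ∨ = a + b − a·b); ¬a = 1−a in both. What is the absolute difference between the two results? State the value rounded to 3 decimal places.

Under Gödel:
  s ∧ t = min(a, b) on (0.68, 0.08) = 0.08
  (s ∧ t) ∧ s = min(a, b) on (0.08, 0.68) = 0.08
  ¬s = 1 − 0.68 = 0.32
  r ∧ ¬s = min(a, b) on (0.57, 0.32) = 0.32
  p ∧ (r ∧ ¬s) = min(a, b) on (0.20, 0.32) = 0.20
  ((s ∧ t) ∧ s) ∨ (p ∧ (r ∧ ¬s)) = max(a, b) on (0.08, 0.20) = 0.20
  → value = 0.2000
Under algebraic product:
  s ∧ t = a·b on (0.6800, 0.0800) = 0.0544
  (s ∧ t) ∧ s = a·b on (0.0544, 0.6800) = 0.0370
  ¬s = 1 − 0.6800 = 0.3200
  r ∧ ¬s = a·b on (0.5700, 0.3200) = 0.1824
  p ∧ (r ∧ ¬s) = a·b on (0.2000, 0.1824) = 0.0365
  ((s ∧ t) ∧ s) ∨ (p ∧ (r ∧ ¬s)) = a + b − a·b on (0.0370, 0.0365) = 0.0721
  → value = 0.0721
|0.2000 − 0.0721| = 0.128

0.128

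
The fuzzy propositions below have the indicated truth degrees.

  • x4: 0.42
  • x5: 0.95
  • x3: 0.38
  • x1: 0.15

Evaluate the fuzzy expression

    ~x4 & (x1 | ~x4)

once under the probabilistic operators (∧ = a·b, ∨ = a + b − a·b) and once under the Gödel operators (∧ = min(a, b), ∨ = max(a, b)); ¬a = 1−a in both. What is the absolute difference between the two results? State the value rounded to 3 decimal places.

Under probabilistic:
  ~x4 = 1 − 0.4200 = 0.5800
  ~x4 = 1 − 0.4200 = 0.5800
  x1 | ~x4 = a + b − a·b on (0.1500, 0.5800) = 0.6430
  ~x4 & (x1 | ~x4) = a·b on (0.5800, 0.6430) = 0.3729
  → value = 0.3729
Under Gödel:
  ~x4 = 1 − 0.42 = 0.58
  ~x4 = 1 − 0.42 = 0.58
  x1 | ~x4 = max(a, b) on (0.15, 0.58) = 0.58
  ~x4 & (x1 | ~x4) = min(a, b) on (0.58, 0.58) = 0.58
  → value = 0.5800
|0.3729 − 0.5800| = 0.207

0.207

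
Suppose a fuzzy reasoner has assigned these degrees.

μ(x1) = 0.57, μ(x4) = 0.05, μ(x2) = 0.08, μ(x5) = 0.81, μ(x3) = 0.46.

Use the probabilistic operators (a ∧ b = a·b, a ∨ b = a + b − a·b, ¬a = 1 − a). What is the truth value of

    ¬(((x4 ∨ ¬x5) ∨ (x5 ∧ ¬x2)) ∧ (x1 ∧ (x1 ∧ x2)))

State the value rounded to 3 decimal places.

¬x5 = 1 − 0.8100 = 0.1900
x4 ∨ ¬x5 = a + b − a·b on (0.0500, 0.1900) = 0.2305
¬x2 = 1 − 0.0800 = 0.9200
x5 ∧ ¬x2 = a·b on (0.8100, 0.9200) = 0.7452
(x4 ∨ ¬x5) ∨ (x5 ∧ ¬x2) = a + b − a·b on (0.2305, 0.7452) = 0.8039
x1 ∧ x2 = a·b on (0.5700, 0.0800) = 0.0456
x1 ∧ (x1 ∧ x2) = a·b on (0.5700, 0.0456) = 0.0260
((x4 ∨ ¬x5) ∨ (x5 ∧ ¬x2)) ∧ (x1 ∧ (x1 ∧ x2)) = a·b on (0.8039, 0.0260) = 0.0209
¬(((x4 ∨ ¬x5) ∨ (x5 ∧ ¬x2)) ∧ (x1 ∧ (x1 ∧ x2))) = 1 − 0.0209 = 0.9791

0.979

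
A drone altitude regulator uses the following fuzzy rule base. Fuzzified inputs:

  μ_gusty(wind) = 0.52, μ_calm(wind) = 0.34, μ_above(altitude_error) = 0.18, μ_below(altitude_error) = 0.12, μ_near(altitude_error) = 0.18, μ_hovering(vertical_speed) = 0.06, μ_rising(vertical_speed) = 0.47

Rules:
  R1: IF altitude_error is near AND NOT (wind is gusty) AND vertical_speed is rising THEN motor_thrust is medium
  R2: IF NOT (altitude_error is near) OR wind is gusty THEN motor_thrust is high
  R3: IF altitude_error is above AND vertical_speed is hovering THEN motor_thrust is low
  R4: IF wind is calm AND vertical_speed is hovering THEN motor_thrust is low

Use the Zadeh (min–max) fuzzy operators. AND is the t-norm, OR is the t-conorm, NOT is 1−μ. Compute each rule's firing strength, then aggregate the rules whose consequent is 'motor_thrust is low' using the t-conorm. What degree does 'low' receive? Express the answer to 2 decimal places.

0.06

R1: near=0.18, ¬gusty=1−0.52=0.48, rising=0.47; AND[min(a, b)] → w = 0.18
R2: ¬near=1−0.18=0.82, gusty=0.52; OR[max(a, b)] → w = 0.82
R3: above=0.18, hovering=0.06; AND[min(a, b)] → w = 0.06
R4: calm=0.34, hovering=0.06; AND[min(a, b)] → w = 0.06
Rules with consequent 'low': {R3, R4} → strengths 0.06, 0.06
Aggregate via t-conorm [max(a, b)]: 0.06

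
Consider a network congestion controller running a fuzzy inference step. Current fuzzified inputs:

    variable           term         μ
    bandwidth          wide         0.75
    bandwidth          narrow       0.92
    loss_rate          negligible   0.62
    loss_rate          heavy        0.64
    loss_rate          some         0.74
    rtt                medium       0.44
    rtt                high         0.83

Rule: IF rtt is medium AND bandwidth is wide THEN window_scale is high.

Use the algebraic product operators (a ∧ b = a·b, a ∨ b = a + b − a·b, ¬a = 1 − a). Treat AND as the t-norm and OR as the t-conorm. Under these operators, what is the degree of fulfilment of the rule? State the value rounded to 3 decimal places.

0.330

firing strength: medium=0.44, wide=0.75; AND[a·b] → w = 0.3300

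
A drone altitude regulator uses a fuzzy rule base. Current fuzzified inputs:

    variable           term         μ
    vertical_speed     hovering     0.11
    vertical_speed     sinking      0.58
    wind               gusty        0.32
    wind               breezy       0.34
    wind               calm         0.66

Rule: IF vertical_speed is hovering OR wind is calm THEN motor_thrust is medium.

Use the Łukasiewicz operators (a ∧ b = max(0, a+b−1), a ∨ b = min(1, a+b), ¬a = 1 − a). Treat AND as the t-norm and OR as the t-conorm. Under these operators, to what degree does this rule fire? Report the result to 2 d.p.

firing strength: hovering=0.11, calm=0.66; OR[min(1, a+b)] → w = 0.77

0.77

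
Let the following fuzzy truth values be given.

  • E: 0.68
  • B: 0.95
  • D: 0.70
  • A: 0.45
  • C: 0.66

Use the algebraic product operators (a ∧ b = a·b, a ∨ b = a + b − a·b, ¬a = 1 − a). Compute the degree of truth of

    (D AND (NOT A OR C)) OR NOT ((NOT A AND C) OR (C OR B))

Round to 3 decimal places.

NOT A = 1 − 0.4500 = 0.5500
NOT A OR C = a + b − a·b on (0.5500, 0.6600) = 0.8470
D AND (NOT A OR C) = a·b on (0.7000, 0.8470) = 0.5929
NOT A = 1 − 0.4500 = 0.5500
NOT A AND C = a·b on (0.5500, 0.6600) = 0.3630
C OR B = a + b − a·b on (0.6600, 0.9500) = 0.9830
(NOT A AND C) OR (C OR B) = a + b − a·b on (0.3630, 0.9830) = 0.9892
NOT ((NOT A AND C) OR (C OR B)) = 1 − 0.9892 = 0.0108
(D AND (NOT A OR C)) OR NOT ((NOT A AND C) OR (C OR B)) = a + b − a·b on (0.5929, 0.0108) = 0.5973

0.597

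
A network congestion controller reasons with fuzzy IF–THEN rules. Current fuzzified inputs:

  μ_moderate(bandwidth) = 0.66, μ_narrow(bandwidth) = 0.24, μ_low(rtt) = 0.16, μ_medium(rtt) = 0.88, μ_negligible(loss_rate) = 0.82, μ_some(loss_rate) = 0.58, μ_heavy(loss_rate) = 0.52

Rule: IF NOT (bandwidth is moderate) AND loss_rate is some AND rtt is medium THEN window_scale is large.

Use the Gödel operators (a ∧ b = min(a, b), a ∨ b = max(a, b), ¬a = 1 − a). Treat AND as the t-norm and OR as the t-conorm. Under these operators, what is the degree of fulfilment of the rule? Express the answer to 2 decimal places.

0.34

firing strength: ¬moderate=1−0.66=0.34, some=0.58, medium=0.88; AND[min(a, b)] → w = 0.34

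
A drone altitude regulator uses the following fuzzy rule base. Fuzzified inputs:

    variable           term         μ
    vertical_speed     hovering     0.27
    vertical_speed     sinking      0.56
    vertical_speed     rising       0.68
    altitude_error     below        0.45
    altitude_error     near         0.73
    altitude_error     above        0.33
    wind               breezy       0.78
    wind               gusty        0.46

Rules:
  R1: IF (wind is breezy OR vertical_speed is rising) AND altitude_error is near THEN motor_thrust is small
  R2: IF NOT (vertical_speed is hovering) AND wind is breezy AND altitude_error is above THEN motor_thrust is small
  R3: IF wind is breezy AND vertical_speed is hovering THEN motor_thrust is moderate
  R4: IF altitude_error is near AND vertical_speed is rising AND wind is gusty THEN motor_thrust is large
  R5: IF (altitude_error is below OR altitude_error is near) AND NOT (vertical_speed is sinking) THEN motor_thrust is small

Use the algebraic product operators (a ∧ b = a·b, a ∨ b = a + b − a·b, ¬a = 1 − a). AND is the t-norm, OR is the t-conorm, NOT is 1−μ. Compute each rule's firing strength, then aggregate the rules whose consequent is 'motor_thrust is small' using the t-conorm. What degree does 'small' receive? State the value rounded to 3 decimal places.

R1: (breezy=0.78 OR rising=0.68) = 0.9296; AND[a·b] with near=0.73 → w = 0.6786
R2: ¬hovering=1−0.27=0.73, breezy=0.78, above=0.33; AND[a·b] → w = 0.1879
R3: breezy=0.78, hovering=0.27; AND[a·b] → w = 0.2106
R4: near=0.73, rising=0.68, gusty=0.46; AND[a·b] → w = 0.2283
R5: (below=0.45 OR near=0.73) = 0.8515; AND[a·b] with ¬sinking=1−0.56=0.44 → w = 0.3747
Rules with consequent 'small': {R1, R2, R5} → strengths 0.6786, 0.1879, 0.3747
Aggregate via t-conorm [a + b − a·b]: 0.8368

0.837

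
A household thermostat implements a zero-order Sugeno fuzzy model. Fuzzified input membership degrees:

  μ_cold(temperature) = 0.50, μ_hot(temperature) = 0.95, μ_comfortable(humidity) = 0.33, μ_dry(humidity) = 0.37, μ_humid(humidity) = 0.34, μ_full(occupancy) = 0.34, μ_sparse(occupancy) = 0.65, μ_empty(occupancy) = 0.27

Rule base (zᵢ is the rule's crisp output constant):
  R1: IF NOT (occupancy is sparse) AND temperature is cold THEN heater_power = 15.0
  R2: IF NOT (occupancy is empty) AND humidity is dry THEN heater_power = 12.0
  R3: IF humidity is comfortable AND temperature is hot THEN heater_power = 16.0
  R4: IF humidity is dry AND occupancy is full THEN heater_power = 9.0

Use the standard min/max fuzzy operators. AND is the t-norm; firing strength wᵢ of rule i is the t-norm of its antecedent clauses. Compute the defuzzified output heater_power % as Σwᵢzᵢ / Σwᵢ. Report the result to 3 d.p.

R1 (z=15.0): ¬sparse=1−0.65=0.35, cold=0.50; AND[min(a, b)] → w = 0.35
R2 (z=12.0): ¬empty=1−0.27=0.73, dry=0.37; AND[min(a, b)] → w = 0.37
R3 (z=16.0): comfortable=0.33, hot=0.95; AND[min(a, b)] → w = 0.33
R4 (z=9.0): dry=0.37, full=0.34; AND[min(a, b)] → w = 0.34
Weighted average = (0.35·15.0 + 0.37·12.0 + 0.33·16.0 + 0.34·9.0) / (0.35 + 0.37 + 0.33 + 0.34)
  = 18.0300 / 1.3900 = 12.971

12.971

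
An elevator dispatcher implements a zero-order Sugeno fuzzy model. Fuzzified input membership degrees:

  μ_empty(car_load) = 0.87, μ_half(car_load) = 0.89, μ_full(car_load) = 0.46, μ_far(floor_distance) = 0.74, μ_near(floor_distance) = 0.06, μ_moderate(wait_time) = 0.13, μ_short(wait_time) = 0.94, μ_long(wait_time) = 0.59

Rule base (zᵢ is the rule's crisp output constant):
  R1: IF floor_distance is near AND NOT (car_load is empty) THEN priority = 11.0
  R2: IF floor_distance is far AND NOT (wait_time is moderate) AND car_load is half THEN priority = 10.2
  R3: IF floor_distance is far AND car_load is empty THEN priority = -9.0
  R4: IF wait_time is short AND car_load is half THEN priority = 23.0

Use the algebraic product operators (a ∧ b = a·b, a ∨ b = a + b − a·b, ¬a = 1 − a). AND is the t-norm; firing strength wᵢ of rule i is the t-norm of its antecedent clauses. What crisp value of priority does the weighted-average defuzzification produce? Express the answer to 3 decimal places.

9.401

R1 (z=11.0): near=0.06, ¬empty=1−0.87=0.13; AND[a·b] → w = 0.0078
R2 (z=10.2): far=0.74, ¬moderate=1−0.13=0.87, half=0.89; AND[a·b] → w = 0.5730
R3 (z=-9.0): far=0.74, empty=0.87; AND[a·b] → w = 0.6438
R4 (z=23.0): short=0.94, half=0.89; AND[a·b] → w = 0.8366
Weighted average = (0.0078·11.0 + 0.5730·10.2 + 0.6438·-9.0 + 0.8366·23.0) / (0.0078 + 0.5730 + 0.6438 + 0.8366)
  = 19.3778 / 2.0612 = 9.401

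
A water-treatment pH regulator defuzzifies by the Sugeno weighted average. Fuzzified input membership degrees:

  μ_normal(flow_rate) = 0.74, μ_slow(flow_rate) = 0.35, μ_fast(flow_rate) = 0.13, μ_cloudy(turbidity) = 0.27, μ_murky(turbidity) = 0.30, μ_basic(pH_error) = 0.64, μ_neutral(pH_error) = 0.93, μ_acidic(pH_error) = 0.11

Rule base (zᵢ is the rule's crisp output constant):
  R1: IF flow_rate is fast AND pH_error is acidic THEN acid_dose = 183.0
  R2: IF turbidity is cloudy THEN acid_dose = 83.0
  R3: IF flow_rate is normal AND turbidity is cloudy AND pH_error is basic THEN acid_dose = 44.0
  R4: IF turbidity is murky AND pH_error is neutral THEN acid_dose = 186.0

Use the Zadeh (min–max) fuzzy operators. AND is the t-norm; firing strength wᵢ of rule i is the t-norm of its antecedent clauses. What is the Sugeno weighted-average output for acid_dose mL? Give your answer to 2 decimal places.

R1 (z=183.0): fast=0.13, acidic=0.11; AND[min(a, b)] → w = 0.11
R2 (z=83.0): cloudy=0.27 → w = 0.27
R3 (z=44.0): normal=0.74, cloudy=0.27, basic=0.64; AND[min(a, b)] → w = 0.27
R4 (z=186.0): murky=0.30, neutral=0.93; AND[min(a, b)] → w = 0.30
Weighted average = (0.11·183.0 + 0.27·83.0 + 0.27·44.0 + 0.30·186.0) / (0.11 + 0.27 + 0.27 + 0.30)
  = 110.2200 / 0.9500 = 116.02

116.02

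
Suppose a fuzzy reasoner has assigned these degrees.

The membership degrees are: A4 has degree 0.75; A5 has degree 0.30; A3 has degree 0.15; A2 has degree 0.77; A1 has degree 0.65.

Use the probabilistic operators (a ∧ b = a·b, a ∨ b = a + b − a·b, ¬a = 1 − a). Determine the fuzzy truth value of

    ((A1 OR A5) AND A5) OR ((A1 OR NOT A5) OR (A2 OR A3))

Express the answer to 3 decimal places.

0.984

A1 OR A5 = a + b − a·b on (0.6500, 0.3000) = 0.7550
(A1 OR A5) AND A5 = a·b on (0.7550, 0.3000) = 0.2265
NOT A5 = 1 − 0.3000 = 0.7000
A1 OR NOT A5 = a + b − a·b on (0.6500, 0.7000) = 0.8950
A2 OR A3 = a + b − a·b on (0.7700, 0.1500) = 0.8045
(A1 OR NOT A5) OR (A2 OR A3) = a + b − a·b on (0.8950, 0.8045) = 0.9795
((A1 OR A5) AND A5) OR ((A1 OR NOT A5) OR (A2 OR A3)) = a + b − a·b on (0.2265, 0.9795) = 0.9841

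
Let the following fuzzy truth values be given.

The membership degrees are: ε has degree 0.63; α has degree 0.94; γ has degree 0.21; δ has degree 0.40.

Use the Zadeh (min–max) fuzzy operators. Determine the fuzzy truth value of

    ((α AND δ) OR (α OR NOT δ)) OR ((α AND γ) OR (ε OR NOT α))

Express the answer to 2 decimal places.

α AND δ = min(a, b) on (0.94, 0.40) = 0.40
NOT δ = 1 − 0.40 = 0.60
α OR NOT δ = max(a, b) on (0.94, 0.60) = 0.94
(α AND δ) OR (α OR NOT δ) = max(a, b) on (0.40, 0.94) = 0.94
α AND γ = min(a, b) on (0.94, 0.21) = 0.21
NOT α = 1 − 0.94 = 0.06
ε OR NOT α = max(a, b) on (0.63, 0.06) = 0.63
(α AND γ) OR (ε OR NOT α) = max(a, b) on (0.21, 0.63) = 0.63
((α AND δ) OR (α OR NOT δ)) OR ((α AND γ) OR (ε OR NOT α)) = max(a, b) on (0.94, 0.63) = 0.94

0.94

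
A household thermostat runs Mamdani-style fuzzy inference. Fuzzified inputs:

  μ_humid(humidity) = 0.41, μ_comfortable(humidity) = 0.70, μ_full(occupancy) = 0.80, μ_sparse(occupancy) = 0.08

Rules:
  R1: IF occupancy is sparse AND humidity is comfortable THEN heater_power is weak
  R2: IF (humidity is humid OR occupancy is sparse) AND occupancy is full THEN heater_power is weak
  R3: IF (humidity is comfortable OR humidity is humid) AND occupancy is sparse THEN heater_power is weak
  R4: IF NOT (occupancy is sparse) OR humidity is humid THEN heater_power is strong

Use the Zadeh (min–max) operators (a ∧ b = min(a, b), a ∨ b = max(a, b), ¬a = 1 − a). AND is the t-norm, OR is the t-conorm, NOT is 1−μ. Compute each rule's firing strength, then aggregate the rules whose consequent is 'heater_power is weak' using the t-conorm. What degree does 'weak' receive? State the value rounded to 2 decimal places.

0.41

R1: sparse=0.08, comfortable=0.70; AND[min(a, b)] → w = 0.08
R2: (humid=0.41 OR sparse=0.08) = 0.41; AND[min(a, b)] with full=0.80 → w = 0.41
R3: (comfortable=0.70 OR humid=0.41) = 0.70; AND[min(a, b)] with sparse=0.08 → w = 0.08
R4: ¬sparse=1−0.08=0.92, humid=0.41; OR[max(a, b)] → w = 0.92
Rules with consequent 'weak': {R1, R2, R3} → strengths 0.08, 0.41, 0.08
Aggregate via t-conorm [max(a, b)]: 0.41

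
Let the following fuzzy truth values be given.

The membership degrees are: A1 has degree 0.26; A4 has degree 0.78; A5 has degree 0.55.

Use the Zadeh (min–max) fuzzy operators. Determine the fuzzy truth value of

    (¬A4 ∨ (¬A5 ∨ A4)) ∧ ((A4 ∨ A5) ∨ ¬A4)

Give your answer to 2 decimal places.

0.78

¬A4 = 1 − 0.78 = 0.22
¬A5 = 1 − 0.55 = 0.45
¬A5 ∨ A4 = max(a, b) on (0.45, 0.78) = 0.78
¬A4 ∨ (¬A5 ∨ A4) = max(a, b) on (0.22, 0.78) = 0.78
A4 ∨ A5 = max(a, b) on (0.78, 0.55) = 0.78
¬A4 = 1 − 0.78 = 0.22
(A4 ∨ A5) ∨ ¬A4 = max(a, b) on (0.78, 0.22) = 0.78
(¬A4 ∨ (¬A5 ∨ A4)) ∧ ((A4 ∨ A5) ∨ ¬A4) = min(a, b) on (0.78, 0.78) = 0.78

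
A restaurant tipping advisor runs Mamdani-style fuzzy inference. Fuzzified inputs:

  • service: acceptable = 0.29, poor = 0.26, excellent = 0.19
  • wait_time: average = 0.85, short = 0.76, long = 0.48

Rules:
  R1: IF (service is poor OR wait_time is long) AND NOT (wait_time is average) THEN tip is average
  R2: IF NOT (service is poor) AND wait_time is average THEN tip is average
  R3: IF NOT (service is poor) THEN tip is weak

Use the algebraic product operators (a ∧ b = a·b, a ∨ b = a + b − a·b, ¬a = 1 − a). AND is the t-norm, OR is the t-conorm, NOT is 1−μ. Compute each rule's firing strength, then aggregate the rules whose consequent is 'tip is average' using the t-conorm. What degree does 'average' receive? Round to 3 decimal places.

0.663

R1: (poor=0.26 OR long=0.48) = 0.6152; AND[a·b] with ¬average=1−0.85=0.15 → w = 0.0923
R2: ¬poor=1−0.26=0.74, average=0.85; AND[a·b] → w = 0.6290
R3: ¬poor=1−0.26=0.74 → w = 0.7400
Rules with consequent 'average': {R1, R2} → strengths 0.0923, 0.6290
Aggregate via t-conorm [a + b − a·b]: 0.6632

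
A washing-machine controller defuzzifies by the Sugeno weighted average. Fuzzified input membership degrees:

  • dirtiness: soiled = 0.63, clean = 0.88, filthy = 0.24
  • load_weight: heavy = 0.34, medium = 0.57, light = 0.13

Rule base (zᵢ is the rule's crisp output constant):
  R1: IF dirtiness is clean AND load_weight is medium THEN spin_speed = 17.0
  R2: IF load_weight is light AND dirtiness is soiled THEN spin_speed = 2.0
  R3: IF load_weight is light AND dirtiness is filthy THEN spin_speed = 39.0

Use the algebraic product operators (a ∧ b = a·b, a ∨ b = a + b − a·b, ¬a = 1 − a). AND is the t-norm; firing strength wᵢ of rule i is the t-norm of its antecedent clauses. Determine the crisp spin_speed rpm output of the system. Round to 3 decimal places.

R1 (z=17.0): clean=0.88, medium=0.57; AND[a·b] → w = 0.5016
R2 (z=2.0): light=0.13, soiled=0.63; AND[a·b] → w = 0.0819
R3 (z=39.0): light=0.13, filthy=0.24; AND[a·b] → w = 0.0312
Weighted average = (0.5016·17.0 + 0.0819·2.0 + 0.0312·39.0) / (0.5016 + 0.0819 + 0.0312)
  = 9.9078 / 0.6147 = 16.118

16.118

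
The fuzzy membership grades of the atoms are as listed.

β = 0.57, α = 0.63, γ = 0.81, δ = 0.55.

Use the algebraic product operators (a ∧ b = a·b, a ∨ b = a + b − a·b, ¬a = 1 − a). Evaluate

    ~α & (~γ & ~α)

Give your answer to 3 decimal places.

~α = 1 − 0.6300 = 0.3700
~γ = 1 − 0.8100 = 0.1900
~α = 1 − 0.6300 = 0.3700
~γ & ~α = a·b on (0.1900, 0.3700) = 0.0703
~α & (~γ & ~α) = a·b on (0.3700, 0.0703) = 0.0260

0.026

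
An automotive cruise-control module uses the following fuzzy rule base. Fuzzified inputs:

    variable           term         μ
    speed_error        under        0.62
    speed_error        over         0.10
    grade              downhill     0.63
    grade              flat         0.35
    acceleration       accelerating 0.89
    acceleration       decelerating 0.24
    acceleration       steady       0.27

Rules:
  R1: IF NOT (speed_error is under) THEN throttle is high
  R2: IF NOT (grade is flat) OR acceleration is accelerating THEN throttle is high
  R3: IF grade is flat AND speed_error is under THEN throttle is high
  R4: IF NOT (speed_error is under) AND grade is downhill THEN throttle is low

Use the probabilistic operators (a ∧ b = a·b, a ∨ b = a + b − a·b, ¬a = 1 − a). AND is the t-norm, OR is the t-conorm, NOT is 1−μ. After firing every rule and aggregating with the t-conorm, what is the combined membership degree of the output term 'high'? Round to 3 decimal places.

0.981

R1: ¬under=1−0.62=0.38 → w = 0.3800
R2: ¬flat=1−0.35=0.65, accelerating=0.89; OR[a + b − a·b] → w = 0.9615
R3: flat=0.35, under=0.62; AND[a·b] → w = 0.2170
R4: ¬under=1−0.62=0.38, downhill=0.63; AND[a·b] → w = 0.2394
Rules with consequent 'high': {R1, R2, R3} → strengths 0.3800, 0.9615, 0.2170
Aggregate via t-conorm [a + b − a·b]: 0.9813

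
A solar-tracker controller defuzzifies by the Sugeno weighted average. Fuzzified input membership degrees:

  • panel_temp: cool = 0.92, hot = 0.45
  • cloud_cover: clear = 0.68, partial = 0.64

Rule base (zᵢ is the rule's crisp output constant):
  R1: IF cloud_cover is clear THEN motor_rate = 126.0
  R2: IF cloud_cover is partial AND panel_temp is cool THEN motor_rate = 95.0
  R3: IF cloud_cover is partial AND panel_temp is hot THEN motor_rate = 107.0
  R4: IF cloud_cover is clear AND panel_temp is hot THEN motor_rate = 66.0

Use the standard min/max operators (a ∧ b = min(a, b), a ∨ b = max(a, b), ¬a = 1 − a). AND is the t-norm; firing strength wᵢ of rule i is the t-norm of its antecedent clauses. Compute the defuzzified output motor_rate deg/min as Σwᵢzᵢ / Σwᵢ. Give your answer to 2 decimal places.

101.05

R1 (z=126.0): clear=0.68 → w = 0.68
R2 (z=95.0): partial=0.64, cool=0.92; AND[min(a, b)] → w = 0.64
R3 (z=107.0): partial=0.64, hot=0.45; AND[min(a, b)] → w = 0.45
R4 (z=66.0): clear=0.68, hot=0.45; AND[min(a, b)] → w = 0.45
Weighted average = (0.68·126.0 + 0.64·95.0 + 0.45·107.0 + 0.45·66.0) / (0.68 + 0.64 + 0.45 + 0.45)
  = 224.3300 / 2.2200 = 101.05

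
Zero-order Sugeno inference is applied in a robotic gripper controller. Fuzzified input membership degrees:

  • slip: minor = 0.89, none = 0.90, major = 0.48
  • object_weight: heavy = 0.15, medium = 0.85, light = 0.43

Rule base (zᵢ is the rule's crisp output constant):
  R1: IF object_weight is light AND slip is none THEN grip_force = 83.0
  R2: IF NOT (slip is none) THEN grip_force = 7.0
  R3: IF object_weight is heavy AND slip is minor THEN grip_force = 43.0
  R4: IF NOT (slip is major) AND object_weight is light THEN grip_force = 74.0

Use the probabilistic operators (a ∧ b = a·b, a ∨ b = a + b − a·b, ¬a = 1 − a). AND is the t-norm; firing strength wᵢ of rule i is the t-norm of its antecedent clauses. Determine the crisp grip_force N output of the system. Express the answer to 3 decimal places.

R1 (z=83.0): light=0.43, none=0.90; AND[a·b] → w = 0.3870
R2 (z=7.0): ¬none=1−0.90=0.10 → w = 0.1000
R3 (z=43.0): heavy=0.15, minor=0.89; AND[a·b] → w = 0.1335
R4 (z=74.0): ¬major=1−0.48=0.52, light=0.43; AND[a·b] → w = 0.2236
Weighted average = (0.3870·83.0 + 0.1000·7.0 + 0.1335·43.0 + 0.2236·74.0) / (0.3870 + 0.1000 + 0.1335 + 0.2236)
  = 55.1079 / 0.8441 = 65.286

65.286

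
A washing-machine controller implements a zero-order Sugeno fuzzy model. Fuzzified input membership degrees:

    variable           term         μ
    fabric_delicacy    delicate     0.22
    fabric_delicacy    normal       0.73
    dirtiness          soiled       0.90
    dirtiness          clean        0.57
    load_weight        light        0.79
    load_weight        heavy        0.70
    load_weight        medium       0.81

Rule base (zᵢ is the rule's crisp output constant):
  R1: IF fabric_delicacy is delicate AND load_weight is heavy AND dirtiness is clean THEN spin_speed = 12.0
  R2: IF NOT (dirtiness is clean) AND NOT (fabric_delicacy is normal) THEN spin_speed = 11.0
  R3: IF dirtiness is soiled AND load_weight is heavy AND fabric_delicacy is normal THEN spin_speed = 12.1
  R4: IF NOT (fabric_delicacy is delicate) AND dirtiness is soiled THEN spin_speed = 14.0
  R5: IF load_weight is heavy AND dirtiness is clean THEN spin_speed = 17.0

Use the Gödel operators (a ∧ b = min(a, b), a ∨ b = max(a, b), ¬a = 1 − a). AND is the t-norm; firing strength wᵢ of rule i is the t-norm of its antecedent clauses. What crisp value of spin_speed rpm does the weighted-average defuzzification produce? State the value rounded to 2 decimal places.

13.66

R1 (z=12.0): delicate=0.22, heavy=0.70, clean=0.57; AND[min(a, b)] → w = 0.22
R2 (z=11.0): ¬clean=1−0.57=0.43, ¬normal=1−0.73=0.27; AND[min(a, b)] → w = 0.27
R3 (z=12.1): soiled=0.90, heavy=0.70, normal=0.73; AND[min(a, b)] → w = 0.70
R4 (z=14.0): ¬delicate=1−0.22=0.78, soiled=0.90; AND[min(a, b)] → w = 0.78
R5 (z=17.0): heavy=0.70, clean=0.57; AND[min(a, b)] → w = 0.57
Weighted average = (0.22·12.0 + 0.27·11.0 + 0.70·12.1 + 0.78·14.0 + 0.57·17.0) / (0.22 + 0.27 + 0.70 + 0.78 + 0.57)
  = 34.6900 / 2.5400 = 13.66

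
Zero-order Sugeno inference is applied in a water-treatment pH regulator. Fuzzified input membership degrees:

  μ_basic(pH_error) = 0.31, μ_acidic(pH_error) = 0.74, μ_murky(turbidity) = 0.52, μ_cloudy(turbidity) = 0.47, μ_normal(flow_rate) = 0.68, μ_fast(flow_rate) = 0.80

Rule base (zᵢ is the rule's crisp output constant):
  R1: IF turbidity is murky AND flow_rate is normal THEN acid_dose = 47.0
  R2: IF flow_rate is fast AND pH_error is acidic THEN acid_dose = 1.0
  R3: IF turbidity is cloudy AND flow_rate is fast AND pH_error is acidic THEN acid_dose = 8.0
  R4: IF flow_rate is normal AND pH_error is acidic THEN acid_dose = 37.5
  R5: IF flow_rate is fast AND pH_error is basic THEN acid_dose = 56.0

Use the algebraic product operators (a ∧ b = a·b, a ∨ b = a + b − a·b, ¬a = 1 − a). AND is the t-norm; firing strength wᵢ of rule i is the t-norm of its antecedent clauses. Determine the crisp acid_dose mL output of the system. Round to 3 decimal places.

26.427

R1 (z=47.0): murky=0.52, normal=0.68; AND[a·b] → w = 0.3536
R2 (z=1.0): fast=0.80, acidic=0.74; AND[a·b] → w = 0.5920
R3 (z=8.0): cloudy=0.47, fast=0.80, acidic=0.74; AND[a·b] → w = 0.2782
R4 (z=37.5): normal=0.68, acidic=0.74; AND[a·b] → w = 0.5032
R5 (z=56.0): fast=0.80, basic=0.31; AND[a·b] → w = 0.2480
Weighted average = (0.3536·47.0 + 0.5920·1.0 + 0.2782·8.0 + 0.5032·37.5 + 0.2480·56.0) / (0.3536 + 0.5920 + 0.2782 + 0.5032 + 0.2480)
  = 52.1951 / 1.9750 = 26.427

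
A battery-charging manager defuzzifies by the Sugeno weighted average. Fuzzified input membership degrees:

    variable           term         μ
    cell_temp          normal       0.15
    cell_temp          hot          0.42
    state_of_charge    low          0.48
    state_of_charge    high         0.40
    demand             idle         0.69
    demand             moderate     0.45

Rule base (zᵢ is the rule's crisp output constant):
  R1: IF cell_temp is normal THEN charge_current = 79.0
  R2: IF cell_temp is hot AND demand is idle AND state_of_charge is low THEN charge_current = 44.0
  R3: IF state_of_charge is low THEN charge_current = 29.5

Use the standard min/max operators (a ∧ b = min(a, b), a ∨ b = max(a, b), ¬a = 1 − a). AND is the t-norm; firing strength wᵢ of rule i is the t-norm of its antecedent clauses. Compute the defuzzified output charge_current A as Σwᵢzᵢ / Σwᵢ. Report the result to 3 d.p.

42.371

R1 (z=79.0): normal=0.15 → w = 0.15
R2 (z=44.0): hot=0.42, idle=0.69, low=0.48; AND[min(a, b)] → w = 0.42
R3 (z=29.5): low=0.48 → w = 0.48
Weighted average = (0.15·79.0 + 0.42·44.0 + 0.48·29.5) / (0.15 + 0.42 + 0.48)
  = 44.4900 / 1.0500 = 42.371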